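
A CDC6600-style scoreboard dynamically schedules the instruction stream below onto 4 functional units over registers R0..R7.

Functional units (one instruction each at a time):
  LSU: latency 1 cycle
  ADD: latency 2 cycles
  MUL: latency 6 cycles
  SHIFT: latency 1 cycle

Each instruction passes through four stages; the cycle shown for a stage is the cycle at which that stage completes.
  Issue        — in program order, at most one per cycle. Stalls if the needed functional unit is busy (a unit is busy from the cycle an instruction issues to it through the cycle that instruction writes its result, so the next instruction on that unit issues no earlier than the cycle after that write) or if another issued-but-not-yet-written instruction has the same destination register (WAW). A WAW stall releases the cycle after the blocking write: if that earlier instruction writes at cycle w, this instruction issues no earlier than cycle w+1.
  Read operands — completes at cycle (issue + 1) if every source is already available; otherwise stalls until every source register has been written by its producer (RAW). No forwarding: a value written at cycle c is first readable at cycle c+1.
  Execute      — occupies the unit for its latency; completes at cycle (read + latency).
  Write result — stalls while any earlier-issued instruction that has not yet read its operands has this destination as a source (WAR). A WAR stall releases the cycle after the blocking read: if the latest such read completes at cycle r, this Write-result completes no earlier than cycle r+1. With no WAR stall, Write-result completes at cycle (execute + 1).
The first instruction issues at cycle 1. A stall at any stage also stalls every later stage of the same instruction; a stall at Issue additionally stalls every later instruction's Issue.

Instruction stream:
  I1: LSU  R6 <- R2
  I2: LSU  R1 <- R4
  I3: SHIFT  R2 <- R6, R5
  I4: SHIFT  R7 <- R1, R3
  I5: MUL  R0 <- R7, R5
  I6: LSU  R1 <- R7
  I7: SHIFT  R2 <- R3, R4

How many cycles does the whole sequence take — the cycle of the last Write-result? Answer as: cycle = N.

cycle = 21

  I1 | 1 | 2 | 3 | 4
  I2 | 5 | 6 | 7 | 8   struct: LSU busy until I1 writes@4
  I3 | 6 | 7 | 8 | 9
  I4 | 10 | 11 | 12 | 13   struct: SHIFT busy until I3 writes@9
  I5 | 11 | 14 | 20 | 21   RAW R7: wait I4 write@13
  I6 | 12 | 14 | 15 | 16   RAW R7: wait I4 write@13
  I7 | 14 | 15 | 16 | 17   struct: SHIFT busy until I4 writes@13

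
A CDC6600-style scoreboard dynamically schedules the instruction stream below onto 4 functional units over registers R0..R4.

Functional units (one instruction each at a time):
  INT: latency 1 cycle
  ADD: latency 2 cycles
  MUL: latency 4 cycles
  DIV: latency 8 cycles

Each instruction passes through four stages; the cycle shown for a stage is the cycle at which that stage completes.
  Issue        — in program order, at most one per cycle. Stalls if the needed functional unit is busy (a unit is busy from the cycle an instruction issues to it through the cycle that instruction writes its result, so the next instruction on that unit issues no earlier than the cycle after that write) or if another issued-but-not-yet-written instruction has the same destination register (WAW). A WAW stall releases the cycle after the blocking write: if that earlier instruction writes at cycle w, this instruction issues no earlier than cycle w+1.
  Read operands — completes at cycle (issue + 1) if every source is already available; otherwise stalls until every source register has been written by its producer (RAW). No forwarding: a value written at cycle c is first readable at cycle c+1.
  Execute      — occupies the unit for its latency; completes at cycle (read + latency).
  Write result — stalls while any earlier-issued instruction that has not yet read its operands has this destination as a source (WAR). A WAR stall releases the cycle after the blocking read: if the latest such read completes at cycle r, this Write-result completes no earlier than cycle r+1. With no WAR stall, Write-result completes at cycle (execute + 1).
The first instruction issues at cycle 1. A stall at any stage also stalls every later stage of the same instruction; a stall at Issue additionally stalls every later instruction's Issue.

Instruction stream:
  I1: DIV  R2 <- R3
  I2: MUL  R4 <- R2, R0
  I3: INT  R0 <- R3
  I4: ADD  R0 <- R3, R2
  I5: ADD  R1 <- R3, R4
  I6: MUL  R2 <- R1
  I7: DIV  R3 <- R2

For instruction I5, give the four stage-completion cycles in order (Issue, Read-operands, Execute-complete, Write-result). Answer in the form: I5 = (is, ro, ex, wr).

I5 = (19, 20, 22, 23)

t=1  issue I1 (DIV)
t=2  I1 read-ops | issue I2 (MUL)
t=3  issue I3 (INT)
t=4  I3 read-ops
t=5  I3 finished on INT
t=10  I1 finished on DIV
t=11  I1→R2
t=12  I2 read-ops
t=13  I3→R0
t=14  issue I4 (ADD)
t=15  I4 read-ops
t=16  I2 finished on MUL
t=17  I2→R4 | I4 finished on ADD
t=18  I4→R0
t=19  issue I5 (ADD)
t=20  I5 read-ops | issue I6 (MUL)
t=21  issue I7 (DIV)
t=22  I5 finished on ADD
t=23  I5→R1
t=24  I6 read-ops
t=28  I6 finished on MUL
t=29  I6→R2
t=30  I7 read-ops
t=38  I7 finished on DIV
t=39  I7→R3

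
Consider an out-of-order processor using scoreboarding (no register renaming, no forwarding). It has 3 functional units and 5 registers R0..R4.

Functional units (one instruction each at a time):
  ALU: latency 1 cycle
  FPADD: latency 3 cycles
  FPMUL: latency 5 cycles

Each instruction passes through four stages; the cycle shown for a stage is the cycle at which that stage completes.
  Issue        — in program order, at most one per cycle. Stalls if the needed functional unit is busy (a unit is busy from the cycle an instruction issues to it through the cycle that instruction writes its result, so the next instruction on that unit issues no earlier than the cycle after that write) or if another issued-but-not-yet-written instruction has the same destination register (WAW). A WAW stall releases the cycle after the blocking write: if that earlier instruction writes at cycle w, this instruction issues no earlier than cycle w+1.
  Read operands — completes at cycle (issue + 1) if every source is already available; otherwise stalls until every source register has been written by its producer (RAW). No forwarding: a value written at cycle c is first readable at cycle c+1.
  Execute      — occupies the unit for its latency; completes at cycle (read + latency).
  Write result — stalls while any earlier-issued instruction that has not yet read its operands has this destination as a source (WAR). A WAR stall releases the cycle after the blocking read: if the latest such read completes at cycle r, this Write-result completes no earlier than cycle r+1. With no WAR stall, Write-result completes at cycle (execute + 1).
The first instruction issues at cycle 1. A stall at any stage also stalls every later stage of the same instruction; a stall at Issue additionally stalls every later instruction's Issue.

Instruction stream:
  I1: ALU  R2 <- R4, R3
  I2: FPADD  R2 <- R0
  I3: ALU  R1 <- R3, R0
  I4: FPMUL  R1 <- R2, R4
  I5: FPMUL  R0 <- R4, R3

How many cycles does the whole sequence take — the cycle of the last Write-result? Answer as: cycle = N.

t=1  I1 issues→ALU
t=2  I1 reads
t=3  I1 exec-done
t=4  I1 writes R2
t=5  I2 issues→FPADD
t=6  I2 reads; I3 issues→ALU
t=7  I3 reads
t=8  I3 exec-done
t=9  I2 exec-done; I3 writes R1
t=10  I2 writes R2; I4 issues→FPMUL
t=11  I4 reads
t=16  I4 exec-done
t=17  I4 writes R1
t=18  I5 issues→FPMUL
t=19  I5 reads
t=24  I5 exec-done
t=25  I5 writes R0

cycle = 25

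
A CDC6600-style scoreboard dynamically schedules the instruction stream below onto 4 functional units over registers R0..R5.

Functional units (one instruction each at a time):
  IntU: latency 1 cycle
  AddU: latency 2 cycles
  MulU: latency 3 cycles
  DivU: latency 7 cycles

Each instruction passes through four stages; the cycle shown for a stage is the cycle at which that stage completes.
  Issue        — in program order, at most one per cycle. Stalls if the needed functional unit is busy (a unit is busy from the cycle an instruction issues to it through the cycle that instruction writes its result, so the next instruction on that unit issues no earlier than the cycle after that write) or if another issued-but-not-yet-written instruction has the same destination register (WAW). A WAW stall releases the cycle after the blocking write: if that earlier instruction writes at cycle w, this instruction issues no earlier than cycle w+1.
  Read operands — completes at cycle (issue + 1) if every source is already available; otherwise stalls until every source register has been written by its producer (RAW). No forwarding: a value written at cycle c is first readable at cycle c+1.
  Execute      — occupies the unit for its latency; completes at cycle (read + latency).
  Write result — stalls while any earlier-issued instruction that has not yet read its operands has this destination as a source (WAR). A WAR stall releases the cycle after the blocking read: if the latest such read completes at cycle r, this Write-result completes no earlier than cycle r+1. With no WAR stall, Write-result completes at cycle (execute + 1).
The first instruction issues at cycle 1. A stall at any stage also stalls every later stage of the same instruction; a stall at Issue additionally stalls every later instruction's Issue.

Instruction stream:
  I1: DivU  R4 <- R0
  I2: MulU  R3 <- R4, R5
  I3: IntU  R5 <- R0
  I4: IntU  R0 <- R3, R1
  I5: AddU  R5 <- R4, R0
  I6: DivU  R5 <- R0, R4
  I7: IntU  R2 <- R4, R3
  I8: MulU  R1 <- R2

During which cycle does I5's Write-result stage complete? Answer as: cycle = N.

cycle 1: I1 issues→DivU
cycle 2: I1 reads · I2 issues→MulU
cycle 3: I3 issues→IntU
cycle 4: I3 reads
cycle 5: I3 exec-done
cycle 9: I1 exec-done
cycle 10: I1 writes R4
cycle 11: I2 reads
cycle 12: I3 writes R5
cycle 13: I4 issues→IntU
cycle 14: I2 exec-done · I5 issues→AddU
cycle 15: I2 writes R3
cycle 16: I4 reads
cycle 17: I4 exec-done
cycle 18: I4 writes R0
cycle 19: I5 reads
cycle 21: I5 exec-done
cycle 22: I5 writes R5
cycle 23: I6 issues→DivU
cycle 24: I6 reads · I7 issues→IntU
cycle 25: I7 reads · I8 issues→MulU
cycle 26: I7 exec-done
cycle 27: I7 writes R2
cycle 28: I8 reads
cycle 31: I6 exec-done · I8 exec-done
cycle 32: I6 writes R5 · I8 writes R1

cycle = 22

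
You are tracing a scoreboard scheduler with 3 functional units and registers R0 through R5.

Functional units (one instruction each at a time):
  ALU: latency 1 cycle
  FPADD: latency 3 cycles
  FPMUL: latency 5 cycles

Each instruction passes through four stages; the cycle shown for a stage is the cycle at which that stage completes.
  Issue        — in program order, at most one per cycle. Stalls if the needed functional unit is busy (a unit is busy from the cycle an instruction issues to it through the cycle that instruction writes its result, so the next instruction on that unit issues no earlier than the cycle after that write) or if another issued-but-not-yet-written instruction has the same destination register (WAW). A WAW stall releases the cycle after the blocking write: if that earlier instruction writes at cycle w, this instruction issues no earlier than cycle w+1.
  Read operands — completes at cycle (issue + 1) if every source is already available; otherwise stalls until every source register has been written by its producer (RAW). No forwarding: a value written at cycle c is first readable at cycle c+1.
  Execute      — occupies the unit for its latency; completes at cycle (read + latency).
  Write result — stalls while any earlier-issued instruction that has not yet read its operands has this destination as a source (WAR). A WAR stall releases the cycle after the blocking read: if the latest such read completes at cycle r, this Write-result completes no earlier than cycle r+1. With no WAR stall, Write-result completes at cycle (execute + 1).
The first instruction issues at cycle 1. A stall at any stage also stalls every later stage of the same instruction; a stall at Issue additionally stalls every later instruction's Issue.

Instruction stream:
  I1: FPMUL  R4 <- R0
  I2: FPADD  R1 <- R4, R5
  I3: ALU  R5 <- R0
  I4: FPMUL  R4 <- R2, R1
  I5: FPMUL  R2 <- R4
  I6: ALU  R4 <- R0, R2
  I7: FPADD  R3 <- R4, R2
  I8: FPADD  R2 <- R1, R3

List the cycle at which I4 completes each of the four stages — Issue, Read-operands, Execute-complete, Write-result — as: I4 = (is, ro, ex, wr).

[I1] 1/2/7/8
[I2] 2/9/12/13  (RAW R4: wait I1 write@8)
[I3] 3/4/5/10  (WAR R5: wait I2 read@9)
[I4] 9/14/19/20  (struct: FPMUL busy until I1 writes@8; RAW R1: wait I2 write@13)
[I5] 21/22/27/28  (struct: FPMUL busy until I4 writes@20)
[I6] 22/29/30/31  (RAW R2: wait I5 write@28)
[I7] 23/32/35/36  (RAW R4: wait I6 write@31)
[I8] 37/38/41/42  (struct: FPADD busy until I7 writes@36)

I4 = (9, 14, 19, 20)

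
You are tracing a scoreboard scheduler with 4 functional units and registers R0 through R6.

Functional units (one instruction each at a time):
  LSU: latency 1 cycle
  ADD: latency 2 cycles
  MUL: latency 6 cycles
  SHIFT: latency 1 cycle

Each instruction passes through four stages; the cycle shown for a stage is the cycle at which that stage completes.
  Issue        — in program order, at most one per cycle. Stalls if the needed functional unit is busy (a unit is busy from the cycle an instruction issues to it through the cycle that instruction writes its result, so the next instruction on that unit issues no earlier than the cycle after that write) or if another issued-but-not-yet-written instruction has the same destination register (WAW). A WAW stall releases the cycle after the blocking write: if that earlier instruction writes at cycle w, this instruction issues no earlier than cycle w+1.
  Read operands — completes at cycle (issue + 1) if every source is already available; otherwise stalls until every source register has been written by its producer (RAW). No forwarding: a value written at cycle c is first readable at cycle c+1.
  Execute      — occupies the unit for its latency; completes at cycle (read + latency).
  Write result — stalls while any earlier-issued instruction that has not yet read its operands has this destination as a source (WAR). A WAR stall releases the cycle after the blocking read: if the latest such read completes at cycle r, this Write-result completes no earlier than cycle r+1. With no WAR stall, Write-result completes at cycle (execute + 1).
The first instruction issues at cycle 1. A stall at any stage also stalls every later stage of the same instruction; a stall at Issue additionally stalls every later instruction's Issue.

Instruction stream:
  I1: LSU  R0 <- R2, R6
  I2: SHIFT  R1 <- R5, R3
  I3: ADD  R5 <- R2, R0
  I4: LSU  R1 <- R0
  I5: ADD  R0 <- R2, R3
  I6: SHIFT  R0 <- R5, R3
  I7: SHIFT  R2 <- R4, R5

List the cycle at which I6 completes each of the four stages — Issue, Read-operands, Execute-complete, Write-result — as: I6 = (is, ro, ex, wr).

I6 = (14, 15, 16, 17)

[1] I1 issues→LSU
[2] I1 reads | I2 issues→SHIFT
[3] I1 exec-done | I2 reads | I3 issues→ADD
[4] I1 writes R0 | I2 exec-done
[5] I2 writes R1 | I3 reads
[6] I4 issues→LSU
[7] I3 exec-done | I4 reads
[8] I3 writes R5 | I4 exec-done
[9] I4 writes R1 | I5 issues→ADD
[10] I5 reads
[12] I5 exec-done
[13] I5 writes R0
[14] I6 issues→SHIFT
[15] I6 reads
[16] I6 exec-done
[17] I6 writes R0
[18] I7 issues→SHIFT
[19] I7 reads
[20] I7 exec-done
[21] I7 writes R2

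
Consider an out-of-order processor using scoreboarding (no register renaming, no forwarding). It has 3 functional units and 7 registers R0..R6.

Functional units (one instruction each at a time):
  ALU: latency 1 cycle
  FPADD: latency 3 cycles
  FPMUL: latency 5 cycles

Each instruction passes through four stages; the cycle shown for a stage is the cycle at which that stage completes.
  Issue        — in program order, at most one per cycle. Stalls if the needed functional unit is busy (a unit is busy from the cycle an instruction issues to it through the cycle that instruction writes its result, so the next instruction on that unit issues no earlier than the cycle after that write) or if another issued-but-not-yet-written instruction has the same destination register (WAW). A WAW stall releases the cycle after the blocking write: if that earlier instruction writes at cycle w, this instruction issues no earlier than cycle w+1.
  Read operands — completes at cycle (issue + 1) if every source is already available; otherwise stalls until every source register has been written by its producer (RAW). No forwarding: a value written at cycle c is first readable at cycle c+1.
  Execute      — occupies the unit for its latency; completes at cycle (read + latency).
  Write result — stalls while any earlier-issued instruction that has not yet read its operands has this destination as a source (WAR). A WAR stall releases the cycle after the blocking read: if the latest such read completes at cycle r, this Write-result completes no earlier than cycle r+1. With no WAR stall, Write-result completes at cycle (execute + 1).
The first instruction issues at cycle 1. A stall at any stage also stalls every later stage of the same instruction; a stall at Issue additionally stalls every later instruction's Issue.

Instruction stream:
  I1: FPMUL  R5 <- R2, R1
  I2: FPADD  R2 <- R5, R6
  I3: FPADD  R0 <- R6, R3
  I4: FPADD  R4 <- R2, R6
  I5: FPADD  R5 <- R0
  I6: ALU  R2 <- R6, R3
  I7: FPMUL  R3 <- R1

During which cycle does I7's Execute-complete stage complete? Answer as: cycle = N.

cycle = 34

[1] I1→FPMUL
[2] I1 RO · I2→FPADD
[7] I1 EX
[8] I1 WR R5
[9] I2 RO
[12] I2 EX
[13] I2 WR R2
[14] I3→FPADD
[15] I3 RO
[18] I3 EX
[19] I3 WR R0
[20] I4→FPADD
[21] I4 RO
[24] I4 EX
[25] I4 WR R4
[26] I5→FPADD
[27] I5 RO · I6→ALU
[28] I6 RO · I7→FPMUL
[29] I6 EX · I7 RO
[30] I5 EX · I6 WR R2
[31] I5 WR R5
[34] I7 EX
[35] I7 WR R3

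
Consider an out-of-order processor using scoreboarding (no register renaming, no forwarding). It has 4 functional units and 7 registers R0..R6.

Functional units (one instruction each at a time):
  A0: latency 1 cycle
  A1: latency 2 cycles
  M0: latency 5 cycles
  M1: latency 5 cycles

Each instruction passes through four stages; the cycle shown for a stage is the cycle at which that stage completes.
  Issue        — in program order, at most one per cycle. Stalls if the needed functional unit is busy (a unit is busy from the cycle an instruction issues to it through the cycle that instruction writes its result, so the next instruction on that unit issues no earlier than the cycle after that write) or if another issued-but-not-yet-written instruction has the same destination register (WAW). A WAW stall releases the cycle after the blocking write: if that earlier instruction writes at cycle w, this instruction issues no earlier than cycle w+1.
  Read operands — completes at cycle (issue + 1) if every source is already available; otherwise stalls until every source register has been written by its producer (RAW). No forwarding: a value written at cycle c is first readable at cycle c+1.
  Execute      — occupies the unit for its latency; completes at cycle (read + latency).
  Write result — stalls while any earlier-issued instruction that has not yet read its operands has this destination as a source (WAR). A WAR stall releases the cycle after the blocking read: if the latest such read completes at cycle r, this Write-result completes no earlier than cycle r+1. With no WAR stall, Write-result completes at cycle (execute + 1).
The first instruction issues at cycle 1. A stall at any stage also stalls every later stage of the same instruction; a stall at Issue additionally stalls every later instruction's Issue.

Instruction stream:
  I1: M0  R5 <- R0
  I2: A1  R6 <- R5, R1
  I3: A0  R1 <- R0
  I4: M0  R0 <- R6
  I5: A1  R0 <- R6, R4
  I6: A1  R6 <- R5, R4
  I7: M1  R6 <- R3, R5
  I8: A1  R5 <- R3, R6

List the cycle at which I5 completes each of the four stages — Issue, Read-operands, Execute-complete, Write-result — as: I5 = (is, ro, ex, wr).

[1] issue I1 (M0)
[2] I1 read-ops · issue I2 (A1)
[3] issue I3 (A0)
[4] I3 read-ops
[5] I3 finished on A0
[7] I1 finished on M0
[8] I1→R5
[9] I2 read-ops · issue I4 (M0)
[10] I3→R1
[11] I2 finished on A1
[12] I2→R6
[13] I4 read-ops
[18] I4 finished on M0
[19] I4→R0
[20] issue I5 (A1)
[21] I5 read-ops
[23] I5 finished on A1
[24] I5→R0
[25] issue I6 (A1)
[26] I6 read-ops
[28] I6 finished on A1
[29] I6→R6
[30] issue I7 (M1)
[31] I7 read-ops · issue I8 (A1)
[36] I7 finished on M1
[37] I7→R6
[38] I8 read-ops
[40] I8 finished on A1
[41] I8→R5

I5 = (20, 21, 23, 24)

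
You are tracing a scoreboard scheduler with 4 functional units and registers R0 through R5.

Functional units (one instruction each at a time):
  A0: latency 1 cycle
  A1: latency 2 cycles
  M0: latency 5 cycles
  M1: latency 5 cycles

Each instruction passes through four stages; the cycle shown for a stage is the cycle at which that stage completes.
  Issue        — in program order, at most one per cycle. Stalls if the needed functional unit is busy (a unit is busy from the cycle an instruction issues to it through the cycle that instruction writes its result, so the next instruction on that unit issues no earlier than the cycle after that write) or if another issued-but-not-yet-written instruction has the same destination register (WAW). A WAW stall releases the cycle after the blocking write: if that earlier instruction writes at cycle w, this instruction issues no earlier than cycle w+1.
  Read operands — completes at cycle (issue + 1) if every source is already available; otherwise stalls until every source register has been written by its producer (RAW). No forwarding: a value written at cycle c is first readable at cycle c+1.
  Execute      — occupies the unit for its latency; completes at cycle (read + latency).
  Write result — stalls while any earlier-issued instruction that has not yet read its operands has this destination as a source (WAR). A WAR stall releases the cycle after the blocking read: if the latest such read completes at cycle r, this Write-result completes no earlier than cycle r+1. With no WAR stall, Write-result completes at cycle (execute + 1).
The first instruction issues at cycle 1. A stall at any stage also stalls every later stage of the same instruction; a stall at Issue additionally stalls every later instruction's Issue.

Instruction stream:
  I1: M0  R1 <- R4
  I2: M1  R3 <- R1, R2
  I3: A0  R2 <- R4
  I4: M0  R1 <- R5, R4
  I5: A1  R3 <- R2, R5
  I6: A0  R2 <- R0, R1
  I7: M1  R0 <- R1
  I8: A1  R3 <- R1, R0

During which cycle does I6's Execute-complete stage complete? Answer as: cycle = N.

I1 -> (1, 2, 7, 8)
I2 -> (2, 9, 14, 15)  // RAW R1: wait I1 write@8
I3 -> (3, 4, 5, 10)  // WAR R2: wait I2 read@9
I4 -> (9, 10, 15, 16)  // struct: M0 busy until I1 writes@8
I5 -> (16, 17, 19, 20)  // WAW R3: wait I2 write@15
I6 -> (17, 18, 19, 20)
I7 -> (18, 19, 24, 25)
I8 -> (21, 26, 28, 29)  // struct: A1 busy until I5 writes@20, RAW R0: wait I7 write@25

cycle = 19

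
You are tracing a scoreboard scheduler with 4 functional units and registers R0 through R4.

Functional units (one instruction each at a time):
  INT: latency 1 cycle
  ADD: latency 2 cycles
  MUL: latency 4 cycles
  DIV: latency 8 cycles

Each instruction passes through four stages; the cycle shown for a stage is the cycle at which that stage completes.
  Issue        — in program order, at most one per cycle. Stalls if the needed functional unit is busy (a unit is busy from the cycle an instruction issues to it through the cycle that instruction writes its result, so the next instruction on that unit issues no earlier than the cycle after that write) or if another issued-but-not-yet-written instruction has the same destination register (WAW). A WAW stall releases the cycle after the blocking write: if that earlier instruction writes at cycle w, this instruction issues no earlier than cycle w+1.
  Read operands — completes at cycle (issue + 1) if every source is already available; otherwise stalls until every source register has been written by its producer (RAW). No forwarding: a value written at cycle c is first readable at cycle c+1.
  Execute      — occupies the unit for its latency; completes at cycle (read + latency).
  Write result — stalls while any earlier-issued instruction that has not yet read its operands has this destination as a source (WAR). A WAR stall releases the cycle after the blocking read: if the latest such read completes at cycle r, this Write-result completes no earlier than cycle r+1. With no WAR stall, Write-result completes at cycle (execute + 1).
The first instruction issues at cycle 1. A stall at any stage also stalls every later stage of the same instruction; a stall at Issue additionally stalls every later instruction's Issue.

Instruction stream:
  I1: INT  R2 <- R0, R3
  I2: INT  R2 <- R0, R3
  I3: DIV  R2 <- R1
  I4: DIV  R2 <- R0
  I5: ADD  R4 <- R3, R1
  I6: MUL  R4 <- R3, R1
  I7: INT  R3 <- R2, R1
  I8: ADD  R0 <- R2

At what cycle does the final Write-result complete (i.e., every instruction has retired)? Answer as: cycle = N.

cycle = 34

I1: IS=1 RO=2 EX=3 WR=4
I2: IS=5 RO=6 EX=7 WR=8  [struct: INT busy until I1 writes@4]
I3: IS=9 RO=10 EX=18 WR=19  [WAW R2: wait I2 write@8]
I4: IS=20 RO=21 EX=29 WR=30  [struct: DIV busy until I3 writes@19]
I5: IS=21 RO=22 EX=24 WR=25
I6: IS=26 RO=27 EX=31 WR=32  [WAW R4: wait I5 write@25]
I7: IS=27 RO=31 EX=32 WR=33  [RAW R2: wait I4 write@30]
I8: IS=28 RO=31 EX=33 WR=34  [RAW R2: wait I4 write@30]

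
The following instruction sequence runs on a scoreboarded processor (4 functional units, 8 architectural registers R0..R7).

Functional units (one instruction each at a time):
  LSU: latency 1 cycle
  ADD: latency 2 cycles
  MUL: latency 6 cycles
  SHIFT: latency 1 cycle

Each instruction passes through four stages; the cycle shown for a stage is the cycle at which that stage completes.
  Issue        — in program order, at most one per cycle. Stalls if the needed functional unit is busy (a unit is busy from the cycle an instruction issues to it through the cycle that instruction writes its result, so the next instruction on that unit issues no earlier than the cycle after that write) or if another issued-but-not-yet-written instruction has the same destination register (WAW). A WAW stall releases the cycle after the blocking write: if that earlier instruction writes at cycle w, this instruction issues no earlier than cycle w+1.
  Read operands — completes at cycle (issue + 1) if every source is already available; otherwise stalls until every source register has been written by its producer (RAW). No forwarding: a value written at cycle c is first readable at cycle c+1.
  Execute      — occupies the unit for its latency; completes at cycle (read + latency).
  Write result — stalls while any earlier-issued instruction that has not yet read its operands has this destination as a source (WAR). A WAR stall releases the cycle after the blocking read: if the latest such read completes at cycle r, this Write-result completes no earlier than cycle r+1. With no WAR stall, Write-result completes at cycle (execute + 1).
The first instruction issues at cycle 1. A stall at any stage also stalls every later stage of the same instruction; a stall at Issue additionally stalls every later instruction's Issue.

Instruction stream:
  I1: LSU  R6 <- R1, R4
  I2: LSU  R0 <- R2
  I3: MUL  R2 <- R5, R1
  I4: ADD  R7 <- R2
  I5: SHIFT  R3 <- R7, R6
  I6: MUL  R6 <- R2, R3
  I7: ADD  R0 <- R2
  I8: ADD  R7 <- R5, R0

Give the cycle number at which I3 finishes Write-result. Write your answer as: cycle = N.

cycle = 14

1) issue 1, read 2, done 3, write 4
2) issue 5, read 6, done 7, write 8  <struct: LSU busy until I1 writes@4>
3) issue 6, read 7, done 13, write 14
4) issue 7, read 15, done 17, write 18  <RAW R2: wait I3 write@14>
5) issue 8, read 19, done 20, write 21  <RAW R7: wait I4 write@18>
6) issue 15, read 22, done 28, write 29  <struct: MUL busy until I3 writes@14 / RAW R3: wait I5 write@21>
7) issue 19, read 20, done 22, write 23  <struct: ADD busy until I4 writes@18>
8) issue 24, read 25, done 27, write 28  <struct: ADD busy until I7 writes@23>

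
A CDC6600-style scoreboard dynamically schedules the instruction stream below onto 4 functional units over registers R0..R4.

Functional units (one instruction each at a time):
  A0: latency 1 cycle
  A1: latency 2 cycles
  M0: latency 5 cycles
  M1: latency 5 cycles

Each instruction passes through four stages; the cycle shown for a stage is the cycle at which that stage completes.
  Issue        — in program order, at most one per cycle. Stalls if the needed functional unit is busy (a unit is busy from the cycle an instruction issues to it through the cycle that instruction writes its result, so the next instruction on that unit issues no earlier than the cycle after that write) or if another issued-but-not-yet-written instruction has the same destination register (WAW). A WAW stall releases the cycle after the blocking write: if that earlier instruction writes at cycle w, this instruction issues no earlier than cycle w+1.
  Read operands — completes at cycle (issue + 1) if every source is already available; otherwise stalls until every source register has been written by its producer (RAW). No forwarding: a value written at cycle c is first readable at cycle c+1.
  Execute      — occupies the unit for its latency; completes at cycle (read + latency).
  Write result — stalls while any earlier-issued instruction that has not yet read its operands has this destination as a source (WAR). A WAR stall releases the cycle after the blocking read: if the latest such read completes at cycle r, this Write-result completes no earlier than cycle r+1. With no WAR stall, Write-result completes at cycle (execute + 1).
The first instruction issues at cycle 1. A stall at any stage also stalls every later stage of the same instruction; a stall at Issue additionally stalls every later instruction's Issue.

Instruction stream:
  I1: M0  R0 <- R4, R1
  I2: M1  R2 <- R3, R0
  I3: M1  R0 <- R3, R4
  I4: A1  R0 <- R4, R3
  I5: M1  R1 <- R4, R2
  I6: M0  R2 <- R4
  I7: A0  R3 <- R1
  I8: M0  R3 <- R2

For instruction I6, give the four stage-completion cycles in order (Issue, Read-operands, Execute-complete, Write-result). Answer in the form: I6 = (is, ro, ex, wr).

t=1  I1→M0
t=2  I1 RO | I2→M1
t=7  I1 EX
t=8  I1 WR R0
t=9  I2 RO
t=14  I2 EX
t=15  I2 WR R2
t=16  I3→M1
t=17  I3 RO
t=22  I3 EX
t=23  I3 WR R0
t=24  I4→A1
t=25  I4 RO | I5→M1
t=26  I5 RO | I6→M0
t=27  I4 EX | I6 RO | I7→A0
t=28  I4 WR R0
t=31  I5 EX
t=32  I5 WR R1 | I6 EX
t=33  I6 WR R2 | I7 RO
t=34  I7 EX
t=35  I7 WR R3
t=36  I8→M0
t=37  I8 RO
t=42  I8 EX
t=43  I8 WR R3

I6 = (26, 27, 32, 33)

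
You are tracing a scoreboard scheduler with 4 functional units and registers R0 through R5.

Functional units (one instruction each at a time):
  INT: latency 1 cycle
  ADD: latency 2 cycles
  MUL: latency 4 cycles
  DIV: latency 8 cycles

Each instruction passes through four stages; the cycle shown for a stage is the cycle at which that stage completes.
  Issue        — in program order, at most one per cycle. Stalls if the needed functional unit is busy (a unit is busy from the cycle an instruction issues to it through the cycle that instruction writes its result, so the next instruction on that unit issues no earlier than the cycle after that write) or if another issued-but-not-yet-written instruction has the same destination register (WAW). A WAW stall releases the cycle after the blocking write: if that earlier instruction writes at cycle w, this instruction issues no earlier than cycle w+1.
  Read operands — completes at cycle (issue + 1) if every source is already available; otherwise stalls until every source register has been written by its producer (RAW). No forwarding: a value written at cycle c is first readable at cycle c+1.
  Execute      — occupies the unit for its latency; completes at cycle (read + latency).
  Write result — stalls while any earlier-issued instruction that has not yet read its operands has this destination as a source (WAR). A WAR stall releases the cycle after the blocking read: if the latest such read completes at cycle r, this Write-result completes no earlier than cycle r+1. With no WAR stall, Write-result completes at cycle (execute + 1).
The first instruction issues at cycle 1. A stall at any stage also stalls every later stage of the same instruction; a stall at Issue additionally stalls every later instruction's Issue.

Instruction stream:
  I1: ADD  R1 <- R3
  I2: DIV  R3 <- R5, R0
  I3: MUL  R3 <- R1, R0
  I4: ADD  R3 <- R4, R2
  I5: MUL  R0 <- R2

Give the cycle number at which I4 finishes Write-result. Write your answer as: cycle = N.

[1] I1 dispatched to ADD
[2] I1 operands ready · I2 dispatched to DIV
[3] I2 operands ready
[4] I1 complete
[5] R1←I1
[11] I2 complete
[12] R3←I2
[13] I3 dispatched to MUL
[14] I3 operands ready
[18] I3 complete
[19] R3←I3
[20] I4 dispatched to ADD
[21] I4 operands ready · I5 dispatched to MUL
[22] I5 operands ready
[23] I4 complete
[24] R3←I4
[26] I5 complete
[27] R0←I5

cycle = 24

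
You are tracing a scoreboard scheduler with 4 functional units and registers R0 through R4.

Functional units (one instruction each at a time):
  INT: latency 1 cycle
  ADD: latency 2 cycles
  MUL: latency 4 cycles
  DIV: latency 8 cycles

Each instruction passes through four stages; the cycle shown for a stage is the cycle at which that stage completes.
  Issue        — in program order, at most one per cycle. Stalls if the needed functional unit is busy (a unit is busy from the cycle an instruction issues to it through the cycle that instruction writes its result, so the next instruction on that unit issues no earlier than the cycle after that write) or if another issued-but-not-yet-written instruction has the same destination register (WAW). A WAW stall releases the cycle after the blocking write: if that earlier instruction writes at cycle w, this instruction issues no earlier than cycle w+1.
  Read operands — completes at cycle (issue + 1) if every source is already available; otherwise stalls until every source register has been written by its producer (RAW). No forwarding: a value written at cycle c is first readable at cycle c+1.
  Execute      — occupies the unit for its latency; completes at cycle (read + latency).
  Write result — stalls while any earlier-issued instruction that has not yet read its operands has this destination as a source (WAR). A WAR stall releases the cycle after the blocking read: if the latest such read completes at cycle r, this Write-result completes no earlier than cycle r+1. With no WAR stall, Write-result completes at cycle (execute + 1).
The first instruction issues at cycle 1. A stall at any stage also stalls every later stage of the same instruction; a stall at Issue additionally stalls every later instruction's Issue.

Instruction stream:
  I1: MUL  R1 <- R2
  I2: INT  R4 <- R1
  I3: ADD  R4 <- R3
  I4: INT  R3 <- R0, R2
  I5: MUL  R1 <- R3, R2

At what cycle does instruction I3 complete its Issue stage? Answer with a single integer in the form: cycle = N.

  I1 | 1 | 2 | 6 | 7
  I2 | 2 | 8 | 9 | 10   RAW R1: wait I1 write@7
  I3 | 11 | 12 | 14 | 15   WAW R4: wait I2 write@10
  I4 | 12 | 13 | 14 | 15
  I5 | 13 | 16 | 20 | 21   RAW R3: wait I4 write@15

cycle = 11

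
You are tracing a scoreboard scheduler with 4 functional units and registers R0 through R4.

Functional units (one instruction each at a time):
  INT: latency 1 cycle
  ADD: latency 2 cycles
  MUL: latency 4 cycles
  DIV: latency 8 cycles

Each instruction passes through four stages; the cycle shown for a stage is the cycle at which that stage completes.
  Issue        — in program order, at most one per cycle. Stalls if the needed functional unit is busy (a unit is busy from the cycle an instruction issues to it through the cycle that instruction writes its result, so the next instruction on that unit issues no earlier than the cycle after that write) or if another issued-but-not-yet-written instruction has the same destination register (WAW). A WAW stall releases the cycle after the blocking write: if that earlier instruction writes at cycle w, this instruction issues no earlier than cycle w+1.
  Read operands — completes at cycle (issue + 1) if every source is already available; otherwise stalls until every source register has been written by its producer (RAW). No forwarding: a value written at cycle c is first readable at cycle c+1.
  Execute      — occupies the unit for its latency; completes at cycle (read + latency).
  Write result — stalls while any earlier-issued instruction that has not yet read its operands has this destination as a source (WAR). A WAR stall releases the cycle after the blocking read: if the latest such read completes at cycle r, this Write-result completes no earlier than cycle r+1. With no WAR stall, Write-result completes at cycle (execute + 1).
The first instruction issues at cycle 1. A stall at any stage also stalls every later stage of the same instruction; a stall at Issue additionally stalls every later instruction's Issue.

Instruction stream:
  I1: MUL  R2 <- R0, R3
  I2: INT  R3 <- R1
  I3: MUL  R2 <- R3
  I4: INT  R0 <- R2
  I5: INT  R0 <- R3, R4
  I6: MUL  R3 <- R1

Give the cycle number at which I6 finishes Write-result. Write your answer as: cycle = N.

cycle = 25

t=1  I1 dispatched to MUL
t=2  I1 operands ready · I2 dispatched to INT
t=3  I2 operands ready
t=4  I2 complete
t=5  R3←I2
t=6  I1 complete
t=7  R2←I1
t=8  I3 dispatched to MUL
t=9  I3 operands ready · I4 dispatched to INT
t=13  I3 complete
t=14  R2←I3
t=15  I4 operands ready
t=16  I4 complete
t=17  R0←I4
t=18  I5 dispatched to INT
t=19  I5 operands ready · I6 dispatched to MUL
t=20  I5 complete · I6 operands ready
t=21  R0←I5
t=24  I6 complete
t=25  R3←I6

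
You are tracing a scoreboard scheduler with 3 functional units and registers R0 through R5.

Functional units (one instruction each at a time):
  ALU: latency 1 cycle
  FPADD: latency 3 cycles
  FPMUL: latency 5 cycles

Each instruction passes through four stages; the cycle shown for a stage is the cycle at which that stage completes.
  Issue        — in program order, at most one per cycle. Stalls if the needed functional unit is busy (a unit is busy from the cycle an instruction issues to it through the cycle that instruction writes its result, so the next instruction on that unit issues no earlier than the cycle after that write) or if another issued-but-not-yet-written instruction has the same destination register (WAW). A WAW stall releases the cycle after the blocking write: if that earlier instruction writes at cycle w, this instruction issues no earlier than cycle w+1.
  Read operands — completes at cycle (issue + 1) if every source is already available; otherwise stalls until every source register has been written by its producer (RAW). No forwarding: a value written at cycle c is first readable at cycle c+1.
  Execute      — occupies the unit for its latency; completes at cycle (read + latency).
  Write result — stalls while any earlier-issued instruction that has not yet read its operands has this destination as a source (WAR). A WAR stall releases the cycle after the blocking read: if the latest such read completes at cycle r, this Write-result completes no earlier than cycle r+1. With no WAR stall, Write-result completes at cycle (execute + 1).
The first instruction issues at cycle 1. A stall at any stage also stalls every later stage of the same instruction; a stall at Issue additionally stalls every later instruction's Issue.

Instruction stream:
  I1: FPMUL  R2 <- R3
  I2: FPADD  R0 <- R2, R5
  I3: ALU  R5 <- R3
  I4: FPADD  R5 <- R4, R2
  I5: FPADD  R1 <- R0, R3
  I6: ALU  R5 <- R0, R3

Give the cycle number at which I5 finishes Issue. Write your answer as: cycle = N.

cycle = 20

cycle 1: I1 issues→FPMUL
cycle 2: I1 reads; I2 issues→FPADD
cycle 3: I3 issues→ALU
cycle 4: I3 reads
cycle 5: I3 exec-done
cycle 7: I1 exec-done
cycle 8: I1 writes R2
cycle 9: I2 reads
cycle 10: I3 writes R5
cycle 12: I2 exec-done
cycle 13: I2 writes R0
cycle 14: I4 issues→FPADD
cycle 15: I4 reads
cycle 18: I4 exec-done
cycle 19: I4 writes R5
cycle 20: I5 issues→FPADD
cycle 21: I5 reads; I6 issues→ALU
cycle 22: I6 reads
cycle 23: I6 exec-done
cycle 24: I5 exec-done; I6 writes R5
cycle 25: I5 writes R1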